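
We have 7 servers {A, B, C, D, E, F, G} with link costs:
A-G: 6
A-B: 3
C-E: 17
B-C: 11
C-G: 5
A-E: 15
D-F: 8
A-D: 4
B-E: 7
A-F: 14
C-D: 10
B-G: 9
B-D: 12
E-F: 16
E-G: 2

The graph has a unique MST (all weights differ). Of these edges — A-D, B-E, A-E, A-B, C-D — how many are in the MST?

2

Kruskal's algorithm — process edges by increasing weight (ties by edge label):
E-G (2): add — endpoints in different components.
A-B (3): add — endpoints in different components.
A-D (4): add — endpoints in different components.
C-G (5): add — endpoints in different components.
A-G (6): add — endpoints in different components.
B-E (7): skip — B and E already connected.
D-F (8): add — endpoints in different components.
MST edge set: {E-G, A-B, A-D, C-G, A-G, D-F}.
Of the listed edges, {A-D, A-B} are in the MST → 2.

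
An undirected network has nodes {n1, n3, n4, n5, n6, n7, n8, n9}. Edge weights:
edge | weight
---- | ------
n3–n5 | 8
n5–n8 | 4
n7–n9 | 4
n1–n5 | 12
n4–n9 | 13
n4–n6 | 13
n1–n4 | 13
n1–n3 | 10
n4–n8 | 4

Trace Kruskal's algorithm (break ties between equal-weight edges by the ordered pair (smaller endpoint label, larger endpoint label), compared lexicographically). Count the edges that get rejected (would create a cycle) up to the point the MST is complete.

2

Kruskal: consider edges lightest-first.
n4–n8 (4): add — endpoints in different components.
n5–n8 (4): add — endpoints in different components.
n7–n9 (4): add — endpoints in different components.
n3–n5 (8): add — endpoints in different components.
n1–n3 (10): add — endpoints in different components.
n1–n5 (12): skip — n5 and n1 already connected.
n1–n4 (13): skip — n1 and n4 already connected.
n4–n6 (13): add — endpoints in different components.
n4–n9 (13): add — endpoints in different components.
Edges rejected before the tree was complete: 2.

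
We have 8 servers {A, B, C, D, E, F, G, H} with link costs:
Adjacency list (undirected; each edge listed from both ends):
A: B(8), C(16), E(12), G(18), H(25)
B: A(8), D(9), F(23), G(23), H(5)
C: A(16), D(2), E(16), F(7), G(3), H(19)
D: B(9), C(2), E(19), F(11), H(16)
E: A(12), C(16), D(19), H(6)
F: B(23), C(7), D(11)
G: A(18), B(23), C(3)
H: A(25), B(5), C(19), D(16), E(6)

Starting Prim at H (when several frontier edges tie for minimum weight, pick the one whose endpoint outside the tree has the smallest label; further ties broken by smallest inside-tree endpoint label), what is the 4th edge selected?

Grow the tree from H using Prim:
Step 1: cheapest edge leaving the tree is B-H (5); add B.
Step 2: cheapest edge leaving the tree is E-H (6); add E.
Step 3: cheapest edge leaving the tree is A-B (8); add A.
Step 4: cheapest edge leaving the tree is B-D (9); add D.
Step 5: cheapest edge leaving the tree is C-D (2); add C.
Step 6: cheapest edge leaving the tree is C-G (3); add G.
Step 7: cheapest edge leaving the tree is C-F (7); add F.
The 4th edge added is B-D.

B-D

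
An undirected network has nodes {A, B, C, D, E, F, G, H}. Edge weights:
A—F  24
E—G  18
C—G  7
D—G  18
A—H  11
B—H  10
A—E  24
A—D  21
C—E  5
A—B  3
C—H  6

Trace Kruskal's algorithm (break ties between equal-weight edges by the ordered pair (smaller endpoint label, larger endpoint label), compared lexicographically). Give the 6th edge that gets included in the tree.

D-G

Kruskal's algorithm — process edges by increasing weight (ties by edge label):
A—B (3): add — endpoints in different components.
C—E (5): add — endpoints in different components.
C—H (6): add — endpoints in different components.
C—G (7): add — endpoints in different components.
B—H (10): add — endpoints in different components.
A—H (11): skip — A and H already connected.
D—G (18): add — endpoints in different components.
E—G (18): skip — E and G already connected.
A—D (21): skip — A and D already connected.
A—E (24): skip — A and E already connected.
A—F (24): add — endpoints in different components.
The 6th edge added is D—G.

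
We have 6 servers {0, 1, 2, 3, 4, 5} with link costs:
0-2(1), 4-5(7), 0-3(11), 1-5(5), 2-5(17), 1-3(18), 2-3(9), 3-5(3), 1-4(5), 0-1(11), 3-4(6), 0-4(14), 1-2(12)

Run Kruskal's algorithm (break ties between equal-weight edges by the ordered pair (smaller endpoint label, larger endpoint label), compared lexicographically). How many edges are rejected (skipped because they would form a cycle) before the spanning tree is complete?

2

Sort edges by weight, then run Kruskal:
0-2 (1): add — endpoints in different components.
3-5 (3): add — endpoints in different components.
1-4 (5): add — endpoints in different components.
1-5 (5): add — endpoints in different components.
3-4 (6): skip — 3 and 4 already connected.
4-5 (7): skip — 4 and 5 already connected.
2-3 (9): add — endpoints in different components.
Edges rejected before the tree was complete: 2.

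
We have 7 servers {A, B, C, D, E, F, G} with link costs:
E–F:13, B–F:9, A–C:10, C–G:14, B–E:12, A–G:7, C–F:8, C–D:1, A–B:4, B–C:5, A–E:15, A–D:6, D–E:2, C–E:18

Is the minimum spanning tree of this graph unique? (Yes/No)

Yes

Kruskal: consider edges lightest-first.
C–D (1): add — endpoints in different components.
D–E (2): add — endpoints in different components.
A–B (4): add — endpoints in different components.
B–C (5): add — endpoints in different components.
A–D (6): skip — A and D already connected.
A–G (7): add — endpoints in different components.
C–F (8): add — endpoints in different components.
Every non-tree edge has weight strictly greater than the heaviest edge on the tree path between its endpoints, so the MST is unique.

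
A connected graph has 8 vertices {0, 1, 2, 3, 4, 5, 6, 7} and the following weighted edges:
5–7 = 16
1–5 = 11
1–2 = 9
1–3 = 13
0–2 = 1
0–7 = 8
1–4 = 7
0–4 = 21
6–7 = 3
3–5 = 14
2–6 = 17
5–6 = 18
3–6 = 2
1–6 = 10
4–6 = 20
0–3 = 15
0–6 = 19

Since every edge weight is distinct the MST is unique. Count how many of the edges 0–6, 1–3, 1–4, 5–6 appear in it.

Sort edges by weight, then run Kruskal:
0–2 (1): add — endpoints in different components.
3–6 (2): add — endpoints in different components.
6–7 (3): add — endpoints in different components.
1–4 (7): add — endpoints in different components.
0–7 (8): add — endpoints in different components.
1–2 (9): add — endpoints in different components.
1–6 (10): skip — 1 and 6 already connected.
1–5 (11): add — endpoints in different components.
MST edge set: {0–2, 3–6, 6–7, 1–4, 0–7, 1–2, 1–5}.
Of the listed edges, {1–4} are in the MST → 1.

1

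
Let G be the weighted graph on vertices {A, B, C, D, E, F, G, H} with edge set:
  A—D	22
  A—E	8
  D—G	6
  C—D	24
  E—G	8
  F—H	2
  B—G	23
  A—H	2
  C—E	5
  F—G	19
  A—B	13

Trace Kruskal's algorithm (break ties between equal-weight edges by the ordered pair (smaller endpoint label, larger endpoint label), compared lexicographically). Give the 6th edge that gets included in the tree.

E-G

Sort edges by weight, then run Kruskal:
A—H (2): add — endpoints in different components.
F—H (2): add — endpoints in different components.
C—E (5): add — endpoints in different components.
D—G (6): add — endpoints in different components.
A—E (8): add — endpoints in different components.
E—G (8): add — endpoints in different components.
A—B (13): add — endpoints in different components.
The 6th edge added is E—G.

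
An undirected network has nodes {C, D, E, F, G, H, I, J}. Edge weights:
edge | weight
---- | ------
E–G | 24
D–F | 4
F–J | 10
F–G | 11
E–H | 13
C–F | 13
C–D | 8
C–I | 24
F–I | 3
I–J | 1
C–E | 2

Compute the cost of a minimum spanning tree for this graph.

42

Grow the tree from F using Prim:
Step 1: frontier [F–I 3, D–F 4, F–J 10, F–G 11, C–F 13] → take F–I (3); add I.
Step 2: frontier [D–F 4, F–J 10, F–G 11, C–F 13, I–J 1, C–I 24] → take I–J (1); add J.
Step 3: frontier [D–F 4, F–G 11, C–F 13, C–I 24] → take D–F (4); add D.
Step 4: frontier [C–D 8, F–G 11, C–F 13, C–I 24] → take C–D (8); add C.
Step 5: frontier [C–E 2, F–G 11] → take C–E (2); add E.
Step 6: frontier [E–H 13, E–G 24, F–G 11] → take F–G (11); add G.
Step 7: frontier [E–H 13] → take E–H (13); add H.
MST edges: F–I, I–J, D–F, C–D, C–E, F–G, E–H; total weight 3+1+4+8+2+11+13 = 42.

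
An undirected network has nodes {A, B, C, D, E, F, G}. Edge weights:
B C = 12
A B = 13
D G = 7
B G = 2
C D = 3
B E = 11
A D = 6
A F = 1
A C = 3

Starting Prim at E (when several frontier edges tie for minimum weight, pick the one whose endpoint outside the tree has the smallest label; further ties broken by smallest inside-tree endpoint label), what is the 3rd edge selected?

Prim's algorithm from E:
Step 1: cheapest edge leaving the tree is B E (11); add B.
Step 2: cheapest edge leaving the tree is B G (2); add G.
Step 3: cheapest edge leaving the tree is D G (7); add D.
Step 4: cheapest edge leaving the tree is C D (3); add C.
Step 5: cheapest edge leaving the tree is A C (3); add A.
Step 6: cheapest edge leaving the tree is A F (1); add F.
The 3rd edge added is D G.

D-G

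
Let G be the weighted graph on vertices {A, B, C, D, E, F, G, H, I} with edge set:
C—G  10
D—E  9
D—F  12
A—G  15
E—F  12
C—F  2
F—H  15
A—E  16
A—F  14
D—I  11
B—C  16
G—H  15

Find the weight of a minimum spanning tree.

Prim, starting at F.
Step 1: cheapest edge leaving the tree is C—F (2); add C.
Step 2: cheapest edge leaving the tree is C—G (10); add G.
Step 3: cheapest edge leaving the tree is D—F (12); add D.
Step 4: cheapest edge leaving the tree is D—E (9); add E.
Step 5: cheapest edge leaving the tree is D—I (11); add I.
Step 6: cheapest edge leaving the tree is A—F (14); add A.
Step 7: cheapest edge leaving the tree is F—H (15); add H.
Step 8: cheapest edge leaving the tree is B—C (16); add B.
MST edges: C—F, C—G, D—F, D—E, D—I, A—F, F—H, B—C; total weight 2+10+12+9+11+14+15+16 = 89.

89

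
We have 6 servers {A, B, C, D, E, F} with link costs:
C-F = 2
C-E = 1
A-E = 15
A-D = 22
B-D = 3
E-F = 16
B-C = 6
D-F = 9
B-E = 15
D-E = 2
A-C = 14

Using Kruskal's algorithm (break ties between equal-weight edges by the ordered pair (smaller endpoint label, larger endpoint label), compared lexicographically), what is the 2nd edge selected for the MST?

Kruskal's algorithm — process edges by increasing weight (ties by edge label):
C-E (1): add — endpoints in different components.
C-F (2): add — endpoints in different components.
D-E (2): add — endpoints in different components.
B-D (3): add — endpoints in different components.
B-C (6): skip — B and C already connected.
D-F (9): skip — D and F already connected.
A-C (14): add — endpoints in different components.
The 2nd edge added is C-F.

C-F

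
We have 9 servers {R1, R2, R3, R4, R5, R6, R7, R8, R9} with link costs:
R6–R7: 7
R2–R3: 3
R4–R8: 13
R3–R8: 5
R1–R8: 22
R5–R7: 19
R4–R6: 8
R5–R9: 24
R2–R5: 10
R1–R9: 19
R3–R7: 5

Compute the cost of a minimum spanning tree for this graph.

79

Grow the tree from R6 using Prim:
Step 1: cheapest edge leaving the tree is R6–R7 (7); add R7.
Step 2: cheapest edge leaving the tree is R3–R7 (5); add R3.
Step 3: cheapest edge leaving the tree is R2–R3 (3); add R2.
Step 4: cheapest edge leaving the tree is R3–R8 (5); add R8.
Step 5: cheapest edge leaving the tree is R4–R6 (8); add R4.
Step 6: cheapest edge leaving the tree is R2–R5 (10); add R5.
Step 7: cheapest edge leaving the tree is R1–R8 (22); add R1.
Step 8: cheapest edge leaving the tree is R1–R9 (19); add R9.
MST edges: R6–R7, R3–R7, R2–R3, R3–R8, R4–R6, R2–R5, R1–R8, R1–R9; total weight 7+5+3+5+8+10+22+19 = 79.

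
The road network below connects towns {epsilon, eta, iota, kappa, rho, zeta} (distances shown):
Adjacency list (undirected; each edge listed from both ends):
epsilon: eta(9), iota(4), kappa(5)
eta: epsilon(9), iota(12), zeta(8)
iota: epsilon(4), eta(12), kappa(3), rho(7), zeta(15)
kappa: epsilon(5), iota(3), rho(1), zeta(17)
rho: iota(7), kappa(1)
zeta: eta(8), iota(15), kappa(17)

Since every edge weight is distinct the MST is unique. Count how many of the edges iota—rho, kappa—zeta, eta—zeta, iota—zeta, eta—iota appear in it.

Sort edges by weight, then run Kruskal:
kappa—rho (1): add. Components now {eta} {kappa,rho} {iota} {epsilon} {zeta}
iota—kappa (3): add. Components now {eta} {iota,kappa,rho} {epsilon} {zeta}
epsilon—iota (4): add. Components now {eta} {epsilon,iota,kappa,rho} {zeta}
epsilon—kappa (5): skip — kappa and epsilon already connected.
iota—rho (7): skip — rho and iota already connected.
eta—zeta (8): add. Components now {eta,zeta} {epsilon,iota,kappa,rho}
epsilon—eta (9): add. Components now {epsilon,eta,iota,kappa,rho,zeta}
MST edge set: {kappa—rho, iota—kappa, epsilon—iota, eta—zeta, epsilon—eta}.
Of the listed edges, {eta—zeta} are in the MST → 1.

1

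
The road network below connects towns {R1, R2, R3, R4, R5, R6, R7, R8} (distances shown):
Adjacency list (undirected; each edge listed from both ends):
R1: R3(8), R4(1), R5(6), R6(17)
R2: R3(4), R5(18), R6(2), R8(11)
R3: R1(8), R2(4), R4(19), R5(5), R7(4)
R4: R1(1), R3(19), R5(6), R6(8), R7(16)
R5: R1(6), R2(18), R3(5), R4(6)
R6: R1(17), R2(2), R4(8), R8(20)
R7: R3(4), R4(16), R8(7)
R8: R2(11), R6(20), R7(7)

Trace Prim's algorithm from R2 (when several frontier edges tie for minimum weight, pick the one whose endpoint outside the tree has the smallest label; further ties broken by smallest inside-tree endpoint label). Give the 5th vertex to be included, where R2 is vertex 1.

R5

Grow the tree from R2 using Prim:
Step 1: cheapest edge leaving the tree is R2–R6 (2); add R6.
Step 2: cheapest edge leaving the tree is R2–R3 (4); add R3.
Step 3: cheapest edge leaving the tree is R3–R7 (4); add R7.
Step 4: cheapest edge leaving the tree is R3–R5 (5); add R5.
Step 5: cheapest edge leaving the tree is R1–R5 (6); add R1.
Step 6: cheapest edge leaving the tree is R1–R4 (1); add R4.
Step 7: cheapest edge leaving the tree is R7–R8 (7); add R8.
Vertex order: R2, R6, R3, R7, R5, R1, R4, R8. The 5th vertex is R5.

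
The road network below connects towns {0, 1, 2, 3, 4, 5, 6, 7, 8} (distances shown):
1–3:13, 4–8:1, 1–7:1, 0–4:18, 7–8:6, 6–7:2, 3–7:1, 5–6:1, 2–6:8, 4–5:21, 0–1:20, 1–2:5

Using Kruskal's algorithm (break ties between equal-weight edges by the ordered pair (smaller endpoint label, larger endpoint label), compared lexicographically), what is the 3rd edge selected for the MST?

Kruskal's algorithm — process edges by increasing weight (ties by edge label):
1–7 (1): add — endpoints in different components.
3–7 (1): add — endpoints in different components.
4–8 (1): add — endpoints in different components.
5–6 (1): add — endpoints in different components.
6–7 (2): add — endpoints in different components.
1–2 (5): add — endpoints in different components.
7–8 (6): add — endpoints in different components.
2–6 (8): skip — 2 and 6 already connected.
1–3 (13): skip — 1 and 3 already connected.
0–4 (18): add — endpoints in different components.
The 3rd edge added is 4–8.

4-8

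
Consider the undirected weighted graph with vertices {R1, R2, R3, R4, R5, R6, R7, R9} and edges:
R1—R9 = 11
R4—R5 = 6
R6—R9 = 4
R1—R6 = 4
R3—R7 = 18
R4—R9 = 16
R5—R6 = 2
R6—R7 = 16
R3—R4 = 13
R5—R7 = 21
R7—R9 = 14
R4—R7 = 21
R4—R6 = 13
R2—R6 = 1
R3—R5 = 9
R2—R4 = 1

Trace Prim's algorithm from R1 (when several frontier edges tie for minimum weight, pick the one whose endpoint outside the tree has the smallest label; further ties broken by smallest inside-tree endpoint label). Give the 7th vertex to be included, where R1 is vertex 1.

R3

Grow the tree from R1 using Prim:
Step 1: cheapest edge leaving the tree is R1—R6 (4); add R6.
Step 2: cheapest edge leaving the tree is R2—R6 (1); add R2.
Step 3: cheapest edge leaving the tree is R2—R4 (1); add R4.
Step 4: cheapest edge leaving the tree is R5—R6 (2); add R5.
Step 5: cheapest edge leaving the tree is R6—R9 (4); add R9.
Step 6: cheapest edge leaving the tree is R3—R5 (9); add R3.
Step 7: cheapest edge leaving the tree is R7—R9 (14); add R7.
Vertex order: R1, R6, R2, R4, R5, R9, R3, R7. The 7th vertex is R3.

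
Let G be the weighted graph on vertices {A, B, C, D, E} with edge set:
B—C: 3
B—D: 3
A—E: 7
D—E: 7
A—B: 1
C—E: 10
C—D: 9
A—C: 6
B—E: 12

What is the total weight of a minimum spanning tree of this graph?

14

Prim's algorithm from D:
Step 1: cheapest edge leaving the tree is B—D (3); add B.
Step 2: cheapest edge leaving the tree is A—B (1); add A.
Step 3: cheapest edge leaving the tree is B—C (3); add C.
Step 4: cheapest edge leaving the tree is A—E (7); add E.
MST edges: B—D, A—B, B—C, A—E; total weight 3+1+3+7 = 14.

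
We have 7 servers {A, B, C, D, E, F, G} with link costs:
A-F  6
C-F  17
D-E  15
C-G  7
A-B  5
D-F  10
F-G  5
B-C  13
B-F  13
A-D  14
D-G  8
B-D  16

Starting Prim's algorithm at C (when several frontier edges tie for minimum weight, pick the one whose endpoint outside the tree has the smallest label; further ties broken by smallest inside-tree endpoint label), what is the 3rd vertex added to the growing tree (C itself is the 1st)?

F

Prim's algorithm from C:
Step 1: frontier [C-G 7, B-C 13, C-F 17] → take C-G (7); add G.
Step 2: frontier [B-C 13, C-F 17, F-G 5, D-G 8] → take F-G (5); add F.
Step 3: frontier [B-C 13, A-F 6, D-F 10, B-F 13, D-G 8] → take A-F (6); add A.
Step 4: frontier [A-B 5, A-D 14, B-C 13, D-F 10, B-F 13, D-G 8] → take A-B (5); add B.
Step 5: frontier [A-D 14, B-D 16, D-F 10, D-G 8] → take D-G (8); add D.
Step 6: frontier [D-E 15] → take D-E (15); add E.
Vertex order: C, G, F, A, B, D, E. The 3rd vertex is F.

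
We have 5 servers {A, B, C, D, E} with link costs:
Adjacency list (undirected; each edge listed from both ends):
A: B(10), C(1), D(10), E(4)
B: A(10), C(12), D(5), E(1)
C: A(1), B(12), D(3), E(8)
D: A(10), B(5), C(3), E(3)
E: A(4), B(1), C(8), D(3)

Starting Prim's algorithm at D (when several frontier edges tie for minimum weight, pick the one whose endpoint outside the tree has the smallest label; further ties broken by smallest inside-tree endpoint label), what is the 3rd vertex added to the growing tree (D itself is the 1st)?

A

Grow the tree from D using Prim:
Step 1: frontier [C D 3, D E 3, B D 5, A D 10] → take C D (3); add C.
Step 2: frontier [A C 1, C E 8, B C 12, D E 3, B D 5, A D 10] → take A C (1); add A.
Step 3: frontier [A E 4, A B 10, C E 8, B C 12, D E 3, B D 5] → take D E (3); add E.
Step 4: frontier [A B 10, B C 12, B D 5, B E 1] → take B E (1); add B.
Vertex order: D, C, A, E, B. The 3rd vertex is A.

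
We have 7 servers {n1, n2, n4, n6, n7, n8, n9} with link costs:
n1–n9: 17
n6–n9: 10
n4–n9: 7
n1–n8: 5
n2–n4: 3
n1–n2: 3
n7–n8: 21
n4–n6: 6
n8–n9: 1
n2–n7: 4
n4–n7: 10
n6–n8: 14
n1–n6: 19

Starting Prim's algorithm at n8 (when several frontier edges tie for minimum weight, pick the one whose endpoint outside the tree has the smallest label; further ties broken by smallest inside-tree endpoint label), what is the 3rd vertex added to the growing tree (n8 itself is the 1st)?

n1

Prim's algorithm from n8:
Step 1: frontier [n8–n9 1, n1–n8 5, n6–n8 14, n7–n8 21] → take n8–n9 (1); add n9.
Step 2: frontier [n1–n8 5, n6–n8 14, n7–n8 21, n4–n9 7, n6–n9 10, n1–n9 17] → take n1–n8 (5); add n1.
Step 3: frontier [n1–n2 3, n1–n6 19, n6–n8 14, n7–n8 21, n4–n9 7, n6–n9 10] → take n1–n2 (3); add n2.
Step 4: frontier [n1–n6 19, n2–n4 3, n2–n7 4, n6–n8 14, n7–n8 21, n4–n9 7, n6–n9 10] → take n2–n4 (3); add n4.
Step 5: frontier [n1–n6 19, n2–n7 4, n4–n6 6, n4–n7 10, n6–n8 14, n7–n8 21, n6–n9 10] → take n2–n7 (4); add n7.
Step 6: frontier [n1–n6 19, n4–n6 6, n6–n8 14, n6–n9 10] → take n4–n6 (6); add n6.
Vertex order: n8, n9, n1, n2, n4, n7, n6. The 3rd vertex is n1.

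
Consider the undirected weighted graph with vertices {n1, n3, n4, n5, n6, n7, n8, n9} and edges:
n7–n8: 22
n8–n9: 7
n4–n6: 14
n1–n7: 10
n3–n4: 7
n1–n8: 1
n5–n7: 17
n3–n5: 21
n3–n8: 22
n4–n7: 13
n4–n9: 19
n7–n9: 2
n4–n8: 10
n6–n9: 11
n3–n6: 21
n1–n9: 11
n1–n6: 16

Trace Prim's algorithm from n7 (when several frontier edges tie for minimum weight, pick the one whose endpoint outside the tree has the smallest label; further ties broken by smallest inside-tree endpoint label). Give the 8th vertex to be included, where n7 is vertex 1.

Prim's algorithm from n7:
Step 1: cheapest edge leaving the tree is n7–n9 (2); add n9.
Step 2: cheapest edge leaving the tree is n8–n9 (7); add n8.
Step 3: cheapest edge leaving the tree is n1–n8 (1); add n1.
Step 4: cheapest edge leaving the tree is n4–n8 (10); add n4.
Step 5: cheapest edge leaving the tree is n3–n4 (7); add n3.
Step 6: cheapest edge leaving the tree is n6–n9 (11); add n6.
Step 7: cheapest edge leaving the tree is n5–n7 (17); add n5.
Vertex order: n7, n9, n8, n1, n4, n3, n6, n5. The 8th vertex is n5.

n5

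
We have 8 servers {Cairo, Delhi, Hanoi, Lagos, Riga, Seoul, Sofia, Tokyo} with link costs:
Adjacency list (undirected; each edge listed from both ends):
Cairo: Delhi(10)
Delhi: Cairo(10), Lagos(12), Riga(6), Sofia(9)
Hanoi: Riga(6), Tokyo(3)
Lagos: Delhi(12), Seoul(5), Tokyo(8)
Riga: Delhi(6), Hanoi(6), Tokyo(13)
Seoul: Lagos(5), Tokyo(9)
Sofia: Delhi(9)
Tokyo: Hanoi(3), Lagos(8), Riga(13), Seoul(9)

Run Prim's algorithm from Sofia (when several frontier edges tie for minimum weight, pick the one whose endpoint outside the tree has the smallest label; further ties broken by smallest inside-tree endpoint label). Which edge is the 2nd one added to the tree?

Grow the tree from Sofia using Prim:
Step 1: cheapest edge leaving the tree is Delhi–Sofia (9); add Delhi.
Step 2: cheapest edge leaving the tree is Delhi–Riga (6); add Riga.
Step 3: cheapest edge leaving the tree is Hanoi–Riga (6); add Hanoi.
Step 4: cheapest edge leaving the tree is Hanoi–Tokyo (3); add Tokyo.
Step 5: cheapest edge leaving the tree is Lagos–Tokyo (8); add Lagos.
Step 6: cheapest edge leaving the tree is Lagos–Seoul (5); add Seoul.
Step 7: cheapest edge leaving the tree is Cairo–Delhi (10); add Cairo.
The 2nd edge added is Delhi–Riga.

Delhi-Riga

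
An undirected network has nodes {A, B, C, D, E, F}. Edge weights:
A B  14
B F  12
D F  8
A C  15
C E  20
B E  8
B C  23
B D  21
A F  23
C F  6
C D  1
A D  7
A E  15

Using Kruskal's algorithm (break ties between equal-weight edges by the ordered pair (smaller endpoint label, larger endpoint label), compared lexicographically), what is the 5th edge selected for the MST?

Kruskal: consider edges lightest-first.
C D (1): add. Components now {A} {B} {C,D} {E} {F}
C F (6): add. Components now {A} {B} {C,D,F} {E}
A D (7): add. Components now {A,C,D,F} {B} {E}
B E (8): add. Components now {A,C,D,F} {B,E}
D F (8): skip — D and F already connected.
B F (12): add. Components now {A,B,C,D,E,F}
The 5th edge added is B F.

B-F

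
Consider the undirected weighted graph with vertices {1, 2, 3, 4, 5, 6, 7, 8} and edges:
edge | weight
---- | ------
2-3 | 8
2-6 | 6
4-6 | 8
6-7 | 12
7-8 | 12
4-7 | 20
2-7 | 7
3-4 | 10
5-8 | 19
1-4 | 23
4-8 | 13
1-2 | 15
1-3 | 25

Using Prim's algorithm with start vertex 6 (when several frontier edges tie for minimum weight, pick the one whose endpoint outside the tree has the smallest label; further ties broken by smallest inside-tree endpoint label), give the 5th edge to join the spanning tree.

Prim's algorithm from 6:
Step 1: frontier [2-6 6, 4-6 8, 6-7 12] → take 2-6 (6); add 2.
Step 2: frontier [2-7 7, 2-3 8, 1-2 15, 4-6 8, 6-7 12] → take 2-7 (7); add 7.
Step 3: frontier [2-3 8, 1-2 15, 4-6 8, 7-8 12, 4-7 20] → take 2-3 (8); add 3.
Step 4: frontier [1-2 15, 3-4 10, 1-3 25, 4-6 8, 7-8 12, 4-7 20] → take 4-6 (8); add 4.
Step 5: frontier [1-2 15, 1-3 25, 4-8 13, 1-4 23, 7-8 12] → take 7-8 (12); add 8.
Step 6: frontier [1-2 15, 1-3 25, 1-4 23, 5-8 19] → take 1-2 (15); add 1.
Step 7: frontier [5-8 19] → take 5-8 (19); add 5.
The 5th edge added is 7-8.

7-8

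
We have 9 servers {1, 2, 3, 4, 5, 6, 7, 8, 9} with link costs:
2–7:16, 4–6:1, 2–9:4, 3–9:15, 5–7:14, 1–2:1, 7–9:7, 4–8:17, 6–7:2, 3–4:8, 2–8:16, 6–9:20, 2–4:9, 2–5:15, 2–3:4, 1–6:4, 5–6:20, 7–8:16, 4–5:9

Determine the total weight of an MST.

Prim's algorithm from 3:
Step 1: cheapest edge leaving the tree is 2–3 (4); add 2.
Step 2: cheapest edge leaving the tree is 1–2 (1); add 1.
Step 3: cheapest edge leaving the tree is 1–6 (4); add 6.
Step 4: cheapest edge leaving the tree is 4–6 (1); add 4.
Step 5: cheapest edge leaving the tree is 6–7 (2); add 7.
Step 6: cheapest edge leaving the tree is 2–9 (4); add 9.
Step 7: cheapest edge leaving the tree is 4–5 (9); add 5.
Step 8: cheapest edge leaving the tree is 2–8 (16); add 8.
MST edges: 2–3, 1–2, 1–6, 4–6, 6–7, 2–9, 4–5, 2–8; total weight 4+1+4+1+2+4+9+16 = 41.

41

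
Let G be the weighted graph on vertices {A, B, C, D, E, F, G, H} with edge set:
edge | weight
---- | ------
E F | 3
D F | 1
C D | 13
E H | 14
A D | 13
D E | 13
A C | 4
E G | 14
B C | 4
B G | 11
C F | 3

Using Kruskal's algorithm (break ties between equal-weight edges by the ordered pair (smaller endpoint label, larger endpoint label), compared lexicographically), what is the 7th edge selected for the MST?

Kruskal: consider edges lightest-first.
D F (1): add — endpoints in different components.
C F (3): add — endpoints in different components.
E F (3): add — endpoints in different components.
A C (4): add — endpoints in different components.
B C (4): add — endpoints in different components.
B G (11): add — endpoints in different components.
A D (13): skip — A and D already connected.
C D (13): skip — C and D already connected.
D E (13): skip — D and E already connected.
E G (14): skip — E and G already connected.
E H (14): add — endpoints in different components.
The 7th edge added is E H.

E-H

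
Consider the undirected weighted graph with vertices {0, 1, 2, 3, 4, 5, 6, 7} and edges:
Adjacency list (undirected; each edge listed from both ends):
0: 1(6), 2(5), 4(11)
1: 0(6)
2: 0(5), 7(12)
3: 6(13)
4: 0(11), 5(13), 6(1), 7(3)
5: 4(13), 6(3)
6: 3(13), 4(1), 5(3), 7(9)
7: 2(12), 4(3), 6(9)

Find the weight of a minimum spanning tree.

42

Kruskal's algorithm — process edges by increasing weight (ties by edge label):
4-6 (1): add — endpoints in different components.
4-7 (3): add — endpoints in different components.
5-6 (3): add — endpoints in different components.
0-2 (5): add — endpoints in different components.
0-1 (6): add — endpoints in different components.
6-7 (9): skip — 6 and 7 already connected.
0-4 (11): add — endpoints in different components.
2-7 (12): skip — 2 and 7 already connected.
3-6 (13): add — endpoints in different components.
MST edges: 4-6, 4-7, 5-6, 0-2, 0-1, 0-4, 3-6; total weight 1+3+3+5+6+11+13 = 42.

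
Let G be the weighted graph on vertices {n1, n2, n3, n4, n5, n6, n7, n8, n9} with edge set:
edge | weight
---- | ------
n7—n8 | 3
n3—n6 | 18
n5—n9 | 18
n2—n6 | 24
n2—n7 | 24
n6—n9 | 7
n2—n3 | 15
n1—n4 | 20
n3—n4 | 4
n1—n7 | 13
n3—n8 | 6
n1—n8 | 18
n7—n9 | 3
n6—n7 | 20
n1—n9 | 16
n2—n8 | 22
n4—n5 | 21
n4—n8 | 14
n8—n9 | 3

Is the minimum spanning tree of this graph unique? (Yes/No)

No

Sort edges by weight, then run Kruskal:
n7—n8 (3): add — endpoints in different components.
n7—n9 (3): add — endpoints in different components.
n8—n9 (3): skip — n8 and n9 already connected.
n3—n4 (4): add — endpoints in different components.
n3—n8 (6): add — endpoints in different components.
n6—n9 (7): add — endpoints in different components.
n1—n7 (13): add — endpoints in different components.
n4—n8 (14): skip — n4 and n8 already connected.
n2—n3 (15): add — endpoints in different components.
n1—n9 (16): skip — n1 and n9 already connected.
n1—n8 (18): skip — n1 and n8 already connected.
n3—n6 (18): skip — n3 and n6 already connected.
n5—n9 (18): add — endpoints in different components.
Non-tree edge n8—n9 has weight 3, equal to the heaviest edge on its tree cycle — swapping gives another MST of the same weight. Not unique.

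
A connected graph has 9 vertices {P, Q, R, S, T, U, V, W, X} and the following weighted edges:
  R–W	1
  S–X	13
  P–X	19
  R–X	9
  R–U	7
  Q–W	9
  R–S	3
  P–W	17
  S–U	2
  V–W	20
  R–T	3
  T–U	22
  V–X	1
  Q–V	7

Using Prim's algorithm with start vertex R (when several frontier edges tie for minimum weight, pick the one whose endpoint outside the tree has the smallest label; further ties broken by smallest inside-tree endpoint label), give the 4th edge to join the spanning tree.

R-T

Prim, starting at R.
Step 1: cheapest edge leaving the tree is R–W (1); add W.
Step 2: cheapest edge leaving the tree is R–S (3); add S.
Step 3: cheapest edge leaving the tree is S–U (2); add U.
Step 4: cheapest edge leaving the tree is R–T (3); add T.
Step 5: cheapest edge leaving the tree is Q–W (9); add Q.
Step 6: cheapest edge leaving the tree is Q–V (7); add V.
Step 7: cheapest edge leaving the tree is V–X (1); add X.
Step 8: cheapest edge leaving the tree is P–W (17); add P.
The 4th edge added is R–T.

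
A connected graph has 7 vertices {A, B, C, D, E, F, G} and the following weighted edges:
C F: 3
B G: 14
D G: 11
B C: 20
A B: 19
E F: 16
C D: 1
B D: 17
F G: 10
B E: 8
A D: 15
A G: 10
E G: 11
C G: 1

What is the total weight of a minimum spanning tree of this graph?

34

Kruskal: consider edges lightest-first.
C D (1): add — endpoints in different components.
C G (1): add — endpoints in different components.
C F (3): add — endpoints in different components.
B E (8): add — endpoints in different components.
A G (10): add — endpoints in different components.
F G (10): skip — F and G already connected.
D G (11): skip — D and G already connected.
E G (11): add — endpoints in different components.
MST edges: C D, C G, C F, B E, A G, E G; total weight 1+1+3+8+10+11 = 34.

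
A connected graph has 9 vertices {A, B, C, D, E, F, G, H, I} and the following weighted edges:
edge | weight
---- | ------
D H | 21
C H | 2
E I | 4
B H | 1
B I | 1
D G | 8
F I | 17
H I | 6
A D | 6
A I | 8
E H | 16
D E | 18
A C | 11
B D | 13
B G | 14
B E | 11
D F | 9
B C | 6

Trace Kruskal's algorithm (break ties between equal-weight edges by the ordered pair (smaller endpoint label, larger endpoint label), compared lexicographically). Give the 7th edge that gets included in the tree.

D-G

Kruskal's algorithm — process edges by increasing weight (ties by edge label):
B H (1): add — endpoints in different components.
B I (1): add — endpoints in different components.
C H (2): add — endpoints in different components.
E I (4): add — endpoints in different components.
A D (6): add — endpoints in different components.
B C (6): skip — B and C already connected.
H I (6): skip — H and I already connected.
A I (8): add — endpoints in different components.
D G (8): add — endpoints in different components.
D F (9): add — endpoints in different components.
The 7th edge added is D G.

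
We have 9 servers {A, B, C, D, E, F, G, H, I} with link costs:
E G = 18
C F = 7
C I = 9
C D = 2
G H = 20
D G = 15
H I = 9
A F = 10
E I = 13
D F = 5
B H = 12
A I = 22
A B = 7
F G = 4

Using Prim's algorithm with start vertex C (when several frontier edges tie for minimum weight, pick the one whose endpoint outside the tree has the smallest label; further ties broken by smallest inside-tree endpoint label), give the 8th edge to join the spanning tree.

Prim, starting at C.
Step 1: cheapest edge leaving the tree is C D (2); add D.
Step 2: cheapest edge leaving the tree is D F (5); add F.
Step 3: cheapest edge leaving the tree is F G (4); add G.
Step 4: cheapest edge leaving the tree is C I (9); add I.
Step 5: cheapest edge leaving the tree is H I (9); add H.
Step 6: cheapest edge leaving the tree is A F (10); add A.
Step 7: cheapest edge leaving the tree is A B (7); add B.
Step 8: cheapest edge leaving the tree is E I (13); add E.
The 8th edge added is E I.

E-I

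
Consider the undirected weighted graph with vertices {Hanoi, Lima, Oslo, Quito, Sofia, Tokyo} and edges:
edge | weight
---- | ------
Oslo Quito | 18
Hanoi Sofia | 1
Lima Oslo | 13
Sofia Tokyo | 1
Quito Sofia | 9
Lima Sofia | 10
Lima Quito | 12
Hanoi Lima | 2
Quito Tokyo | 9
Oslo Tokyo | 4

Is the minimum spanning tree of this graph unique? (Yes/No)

Sort edges by weight, then run Kruskal:
Hanoi Sofia (1): add. Components now {Hanoi,Sofia} {Quito} {Oslo} {Lima} {Tokyo}
Sofia Tokyo (1): add. Components now {Hanoi,Sofia,Tokyo} {Quito} {Oslo} {Lima}
Hanoi Lima (2): add. Components now {Hanoi,Lima,Sofia,Tokyo} {Quito} {Oslo}
Oslo Tokyo (4): add. Components now {Hanoi,Lima,Oslo,Sofia,Tokyo} {Quito}
Quito Sofia (9): add. Components now {Hanoi,Lima,Oslo,Quito,Sofia,Tokyo}
Non-tree edge Quito Tokyo has weight 9, equal to the heaviest edge on its tree cycle — swapping gives another MST of the same weight. Not unique.

No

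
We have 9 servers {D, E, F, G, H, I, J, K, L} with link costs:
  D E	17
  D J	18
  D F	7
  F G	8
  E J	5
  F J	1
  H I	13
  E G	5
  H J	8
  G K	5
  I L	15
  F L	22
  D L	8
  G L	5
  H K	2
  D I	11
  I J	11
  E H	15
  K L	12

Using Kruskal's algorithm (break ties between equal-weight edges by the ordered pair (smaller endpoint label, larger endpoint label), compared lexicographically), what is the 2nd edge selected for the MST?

Sort edges by weight, then run Kruskal:
F J (1): add — endpoints in different components.
H K (2): add — endpoints in different components.
E G (5): add — endpoints in different components.
E J (5): add — endpoints in different components.
G K (5): add — endpoints in different components.
G L (5): add — endpoints in different components.
D F (7): add — endpoints in different components.
D L (8): skip — D and L already connected.
F G (8): skip — F and G already connected.
H J (8): skip — H and J already connected.
D I (11): add — endpoints in different components.
The 2nd edge added is H K.

H-K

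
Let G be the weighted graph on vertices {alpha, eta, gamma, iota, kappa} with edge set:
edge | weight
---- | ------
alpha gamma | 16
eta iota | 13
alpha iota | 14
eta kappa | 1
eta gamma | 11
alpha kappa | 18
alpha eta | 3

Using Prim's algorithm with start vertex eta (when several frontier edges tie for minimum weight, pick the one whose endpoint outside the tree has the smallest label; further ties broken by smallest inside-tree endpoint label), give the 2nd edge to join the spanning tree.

Prim's algorithm from eta:
Step 1: frontier [eta kappa 1, alpha eta 3, eta gamma 11, eta iota 13] → take eta kappa (1); add kappa.
Step 2: frontier [alpha eta 3, eta gamma 11, eta iota 13, alpha kappa 18] → take alpha eta (3); add alpha.
Step 3: frontier [alpha iota 14, alpha gamma 16, eta gamma 11, eta iota 13] → take eta gamma (11); add gamma.
Step 4: frontier [alpha iota 14, eta iota 13] → take eta iota (13); add iota.
The 2nd edge added is alpha eta.

alpha-eta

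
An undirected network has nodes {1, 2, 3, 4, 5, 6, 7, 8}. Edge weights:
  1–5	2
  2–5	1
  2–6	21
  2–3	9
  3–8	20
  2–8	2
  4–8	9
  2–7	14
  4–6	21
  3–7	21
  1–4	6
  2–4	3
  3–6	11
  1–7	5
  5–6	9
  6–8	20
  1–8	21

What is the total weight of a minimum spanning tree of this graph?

Prim's algorithm from 1:
Step 1: cheapest edge leaving the tree is 1–5 (2); add 5.
Step 2: cheapest edge leaving the tree is 2–5 (1); add 2.
Step 3: cheapest edge leaving the tree is 2–8 (2); add 8.
Step 4: cheapest edge leaving the tree is 2–4 (3); add 4.
Step 5: cheapest edge leaving the tree is 1–7 (5); add 7.
Step 6: cheapest edge leaving the tree is 2–3 (9); add 3.
Step 7: cheapest edge leaving the tree is 5–6 (9); add 6.
MST edges: 1–5, 2–5, 2–8, 2–4, 1–7, 2–3, 5–6; total weight 2+1+2+3+5+9+9 = 31.

31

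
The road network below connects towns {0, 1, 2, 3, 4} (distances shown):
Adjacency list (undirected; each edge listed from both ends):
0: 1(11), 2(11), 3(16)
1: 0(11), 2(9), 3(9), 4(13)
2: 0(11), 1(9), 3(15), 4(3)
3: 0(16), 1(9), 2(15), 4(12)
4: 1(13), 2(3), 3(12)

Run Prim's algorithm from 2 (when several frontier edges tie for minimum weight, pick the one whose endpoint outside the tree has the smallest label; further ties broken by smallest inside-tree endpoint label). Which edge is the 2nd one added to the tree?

Prim, starting at 2.
Step 1: cheapest edge leaving the tree is 2–4 (3); add 4.
Step 2: cheapest edge leaving the tree is 1–2 (9); add 1.
Step 3: cheapest edge leaving the tree is 1–3 (9); add 3.
Step 4: cheapest edge leaving the tree is 0–1 (11); add 0.
The 2nd edge added is 1–2.

1-2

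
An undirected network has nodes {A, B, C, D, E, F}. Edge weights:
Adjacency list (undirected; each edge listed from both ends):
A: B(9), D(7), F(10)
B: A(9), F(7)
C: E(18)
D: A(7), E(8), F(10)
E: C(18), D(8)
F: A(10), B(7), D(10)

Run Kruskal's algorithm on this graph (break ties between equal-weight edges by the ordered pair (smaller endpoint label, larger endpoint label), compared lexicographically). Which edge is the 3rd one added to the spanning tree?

D-E

Kruskal's algorithm — process edges by increasing weight (ties by edge label):
A D (7): add — endpoints in different components.
B F (7): add — endpoints in different components.
D E (8): add — endpoints in different components.
A B (9): add — endpoints in different components.
A F (10): skip — A and F already connected.
D F (10): skip — D and F already connected.
C E (18): add — endpoints in different components.
The 3rd edge added is D E.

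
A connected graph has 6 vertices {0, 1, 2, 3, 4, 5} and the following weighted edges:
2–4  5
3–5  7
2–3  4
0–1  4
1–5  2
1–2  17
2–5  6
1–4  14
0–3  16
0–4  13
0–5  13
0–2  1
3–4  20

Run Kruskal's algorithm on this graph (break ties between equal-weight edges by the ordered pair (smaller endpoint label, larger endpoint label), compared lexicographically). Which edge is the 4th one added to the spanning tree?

Kruskal's algorithm — process edges by increasing weight (ties by edge label):
0–2 (1): add. Components now {0,2} {1} {3} {4} {5}
1–5 (2): add. Components now {0,2} {1,5} {3} {4}
0–1 (4): add. Components now {0,1,2,5} {3} {4}
2–3 (4): add. Components now {0,1,2,3,5} {4}
2–4 (5): add. Components now {0,1,2,3,4,5}
The 4th edge added is 2–3.

2-3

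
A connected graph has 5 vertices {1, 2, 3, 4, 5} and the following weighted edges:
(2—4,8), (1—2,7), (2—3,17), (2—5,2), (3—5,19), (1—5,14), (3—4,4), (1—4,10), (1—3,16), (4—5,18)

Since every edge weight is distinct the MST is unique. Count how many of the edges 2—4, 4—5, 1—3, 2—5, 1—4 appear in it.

2

Sort edges by weight, then run Kruskal:
2—5 (2): add. Components now {1} {2,5} {3} {4}
3—4 (4): add. Components now {1} {2,5} {3,4}
1—2 (7): add. Components now {1,2,5} {3,4}
2—4 (8): add. Components now {1,2,3,4,5}
MST edge set: {2—5, 3—4, 1—2, 2—4}.
Of the listed edges, {2—4, 2—5} are in the MST → 2.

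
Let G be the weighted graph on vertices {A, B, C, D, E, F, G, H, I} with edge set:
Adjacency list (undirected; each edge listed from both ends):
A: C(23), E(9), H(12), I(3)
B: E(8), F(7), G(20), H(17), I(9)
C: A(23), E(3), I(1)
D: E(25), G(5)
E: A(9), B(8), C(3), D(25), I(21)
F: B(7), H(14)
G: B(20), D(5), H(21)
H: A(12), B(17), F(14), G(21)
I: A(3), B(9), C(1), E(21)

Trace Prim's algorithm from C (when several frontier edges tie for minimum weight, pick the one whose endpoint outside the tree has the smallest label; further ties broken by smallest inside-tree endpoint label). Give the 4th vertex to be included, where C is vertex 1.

Prim, starting at C.
Step 1: cheapest edge leaving the tree is C I (1); add I.
Step 2: cheapest edge leaving the tree is A I (3); add A.
Step 3: cheapest edge leaving the tree is C E (3); add E.
Step 4: cheapest edge leaving the tree is B E (8); add B.
Step 5: cheapest edge leaving the tree is B F (7); add F.
Step 6: cheapest edge leaving the tree is A H (12); add H.
Step 7: cheapest edge leaving the tree is B G (20); add G.
Step 8: cheapest edge leaving the tree is D G (5); add D.
Vertex order: C, I, A, E, B, F, H, G, D. The 4th vertex is E.

E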